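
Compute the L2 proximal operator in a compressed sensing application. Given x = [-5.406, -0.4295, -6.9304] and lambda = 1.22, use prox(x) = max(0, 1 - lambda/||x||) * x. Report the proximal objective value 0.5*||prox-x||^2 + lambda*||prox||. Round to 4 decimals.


Step 1: Compute ||x||.
||x|| = 8.8
Step 2: Compute scaling factor.
scale = max(0, 1 - 1.22/8.8) = 0.8614
Step 3: prox(x) = [-4.6565, -0.37, -5.9696]
||prox(x)|| = 7.58
Step 4: Proximal objective.
0.5*||prox-x||^2 = 0.7442
lambda*||prox|| = 9.2476
Total = 9.9918


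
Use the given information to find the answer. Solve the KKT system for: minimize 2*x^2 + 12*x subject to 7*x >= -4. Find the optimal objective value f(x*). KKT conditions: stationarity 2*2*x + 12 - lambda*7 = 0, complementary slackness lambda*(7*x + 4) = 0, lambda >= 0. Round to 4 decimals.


Step 1: Try lambda = 0 (constraint inactive).
x_unc = -12/(2*2) = -3.0
Check: 7*-3.0 = -21.0 < -4 -- violated!
Step 2: Constraint must be active: 7*x = -4
x* = -4/7 = -0.5714 (rounded; the exact value -4/7 is used below)
lambda = (2*2*(-4/7) + 12)/7 = 1.3878
Step 3: Compute optimal value.
f(x*) = 2*(-4/7)^2 + 12*(-4/7) = -6.2041


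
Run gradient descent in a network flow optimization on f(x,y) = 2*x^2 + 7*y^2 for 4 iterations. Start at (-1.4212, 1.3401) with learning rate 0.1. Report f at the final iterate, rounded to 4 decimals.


Gradient descent on f(x,y) = 2*x^2 + 7*y^2.
Starting point: (-1.4212, 1.3401), alpha = 0.1
Step 1: grad_x = 2*2*-1.4212 = -5.6848, grad_y = 2*7*1.3401 = 18.7614
  x_1 = -1.4212 - 0.1*-5.6848 = -0.8527
  y_1 = 1.3401 - 0.1*18.7614 = -0.536
Step 2: grad_x = 2*2*-0.8527 = -3.4109, grad_y = 2*7*-0.536 = -7.5046
  x_2 = -0.8527 - 0.1*-3.4109 = -0.5116
  y_2 = -0.536 - 0.1*-7.5046 = 0.2144
Step 3: grad_x = 2*2*-0.5116 = -2.0465, grad_y = 2*7*0.2144 = 3.0018
  x_3 = -0.5116 - 0.1*-2.0465 = -0.307
  y_3 = 0.2144 - 0.1*3.0018 = -0.0858
Step 4: grad_x = 2*2*-0.307 = -1.2279, grad_y = 2*7*-0.0858 = -1.2007
  x_4 = -0.307 - 0.1*-1.2279 = -0.1842
  y_4 = -0.0858 - 0.1*-1.2007 = 0.0343
f(-0.1842, 0.0343) = 2*(-0.1842)^2 + 7*0.0343^2 = 0.0761


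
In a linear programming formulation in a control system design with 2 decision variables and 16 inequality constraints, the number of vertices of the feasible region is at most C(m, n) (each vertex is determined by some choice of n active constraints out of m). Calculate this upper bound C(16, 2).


Each vertex corresponds to some choice of n active constraints out of m, so the number of vertices is at most C(m, n) = m! / (n!(m-n)!).
m = 16, n = 2
Numerator: 16 * 15
Denominator: 2! = 2
C(16, 2) = 120


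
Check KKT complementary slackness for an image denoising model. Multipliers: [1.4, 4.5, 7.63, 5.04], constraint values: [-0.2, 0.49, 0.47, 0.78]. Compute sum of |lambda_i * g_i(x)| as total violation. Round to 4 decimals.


KKT complementary slackness check:
lambda_1 * g_1 = 1.4 * -0.2 = -0.28
lambda_2 * g_2 = 4.5 * 0.49 = 2.205
lambda_3 * g_3 = 7.63 * 0.47 = 3.5861
lambda_4 * g_4 = 5.04 * 0.78 = 3.9312
Total violation = 0.28 + 2.205 + 3.5861 + 3.9312 = 10.0023


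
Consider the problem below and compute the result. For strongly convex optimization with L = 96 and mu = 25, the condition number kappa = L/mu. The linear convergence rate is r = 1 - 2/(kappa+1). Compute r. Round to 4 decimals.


Step 1: Compute the condition number.
kappa = L/mu = 96/25 = 3.84
Step 2: Compute the convergence rate.
r = 1 - 2/(kappa + 1) = 1 - 2*mu/(L + mu) = (L - mu)/(L + mu) = 71/121 = 0.5868


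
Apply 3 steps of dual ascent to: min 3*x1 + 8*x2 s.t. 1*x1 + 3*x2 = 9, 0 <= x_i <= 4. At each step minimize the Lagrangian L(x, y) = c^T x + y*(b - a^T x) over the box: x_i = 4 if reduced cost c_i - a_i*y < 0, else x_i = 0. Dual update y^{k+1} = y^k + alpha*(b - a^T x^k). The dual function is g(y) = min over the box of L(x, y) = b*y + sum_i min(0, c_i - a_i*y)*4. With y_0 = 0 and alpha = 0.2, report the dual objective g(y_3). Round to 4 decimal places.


Dual ascent for LP: min 3*x1 + 8*x2, 1*x1 + 3*x2 = 9, 0 <= x_i <= 4
Step 1: y^k = 0.0, reduced costs: (3.0, 8.0)
  x^k = (0.0, 0.0), subgradient = b - a^T x = 9.0
  y^{k+1} = 0.0 + 0.2*9.0 = 1.8
Step 2: y^k = 1.8, reduced costs: (1.2, 2.6)
  x^k = (0.0, 0.0), subgradient = b - a^T x = 9.0
  y^{k+1} = 1.8 + 0.2*9.0 = 3.6
Step 3: y^k = 3.6, reduced costs: (-0.6, -2.8)
  x^k = (4.0, 4.0), subgradient = b - a^T x = -7.0
  y^{k+1} = 3.6 + 0.2*-7.0 = 2.2
Dual objective at y_3 = 2.2: reduced costs (0.8, 1.4), box minimizer x = (0.0, 0.0)
g(y_3) = b*y + (c1 - a1*y)*x1 + (c2 - a2*y)*x2 = 9*2.2 + 0.8*0.0 + 1.4*0.0 = 19.8 + 0.0 + 0.0 = 19.8


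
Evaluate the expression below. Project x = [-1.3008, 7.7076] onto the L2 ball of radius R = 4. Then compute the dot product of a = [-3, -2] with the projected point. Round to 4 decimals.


Step 1: Compute ||x|| (intermediates to 6 decimals).
||x|| = sqrt((-1.3008)^2 + 7.7076^2) = 7.816596
Step 2: Project.
Since ||x|| > R, scale = R/||x|| = 4/7.816596 = 0.511732, proj(x) = scale * x
proj(x) = [-0.665661, 3.944226]
Step 3: Dot product.
a^T * proj(x) = -3*(-0.665661) - 2*3.944226 = -5.8915


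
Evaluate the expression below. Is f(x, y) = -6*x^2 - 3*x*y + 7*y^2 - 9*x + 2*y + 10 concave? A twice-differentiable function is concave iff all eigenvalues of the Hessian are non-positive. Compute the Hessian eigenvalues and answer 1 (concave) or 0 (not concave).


The Hessian of f(x,y) = -6*x^2 - 3*x*y + 7*y^2 - 9*x + 2*y + 10 is:
H = [[-12, -3], [-3, 14]]
Trace = -12 + 14 = 2
Determinant = -12*14 - (-3)^2 = -177
Discriminant = (2)^2 - 4*-177 = 712.0
Eigenvalues: lambda_1 = -12.3417, lambda_2 = 14.3417
The function is not concave.

0


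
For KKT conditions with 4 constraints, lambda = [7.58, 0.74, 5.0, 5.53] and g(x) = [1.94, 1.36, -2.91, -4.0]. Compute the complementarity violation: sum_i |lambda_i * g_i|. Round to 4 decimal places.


KKT complementary slackness check:
lambda_1 * g_1 = 7.58 * 1.94 = 14.7052
lambda_2 * g_2 = 0.74 * 1.36 = 1.0064
lambda_3 * g_3 = 5.0 * -2.91 = -14.55
lambda_4 * g_4 = 5.53 * -4.0 = -22.12
Total violation = 14.7052 + 1.0064 + 14.55 + 22.12 = 52.3816


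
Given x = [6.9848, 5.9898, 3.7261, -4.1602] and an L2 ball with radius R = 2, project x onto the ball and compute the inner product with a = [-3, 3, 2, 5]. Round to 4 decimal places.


Step 1: Compute ||x|| (intermediates to 6 decimals).
||x|| = sqrt(6.9848^2 + 5.9898^2 + 3.7261^2 + (-4.1602)^2) = 10.763653
Step 2: Project.
Since ||x|| > R, scale = R/||x|| = 2/10.763653 = 0.185811, proj(x) = scale * x
proj(x) = [1.297853, 1.112971, 0.69235, -0.773011]
Step 3: Dot product.
a^T * proj(x) = -3*1.297853 + 3*1.112971 + 2*0.69235 + 5*(-0.773011) = -3.035


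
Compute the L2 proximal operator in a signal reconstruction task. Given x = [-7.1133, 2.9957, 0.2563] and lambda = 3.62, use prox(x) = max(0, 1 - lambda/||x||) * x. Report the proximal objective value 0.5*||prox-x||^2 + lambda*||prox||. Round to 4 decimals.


Step 1: Compute ||x||.
||x|| = 7.7226
Step 2: Compute scaling factor.
scale = max(0, 1 - 3.62/7.7226) = 0.5312
Step 3: prox(x) = [-3.7789, 1.5915, 0.1362]
||prox(x)|| = 4.1026
Step 4: Proximal objective.
0.5*||prox-x||^2 = 6.5522
lambda*||prox|| = 14.8514
Total = 21.4037


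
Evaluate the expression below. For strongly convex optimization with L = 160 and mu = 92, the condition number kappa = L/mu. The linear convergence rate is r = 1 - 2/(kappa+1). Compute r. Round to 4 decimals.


Step 1: Compute the condition number.
kappa = L/mu = 160/92 = 1.7391
Step 2: Compute the convergence rate.
r = 1 - 2/(kappa + 1) = 1 - 2*mu/(L + mu) = (L - mu)/(L + mu) = 68/252 = 0.2698


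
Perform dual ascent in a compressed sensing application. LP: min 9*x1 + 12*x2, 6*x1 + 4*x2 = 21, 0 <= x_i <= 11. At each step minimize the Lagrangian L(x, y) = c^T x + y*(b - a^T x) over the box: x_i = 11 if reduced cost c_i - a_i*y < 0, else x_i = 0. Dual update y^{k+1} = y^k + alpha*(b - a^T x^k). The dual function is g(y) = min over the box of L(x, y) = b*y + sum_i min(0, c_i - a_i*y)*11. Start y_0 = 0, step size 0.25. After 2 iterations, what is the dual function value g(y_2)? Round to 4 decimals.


Dual ascent for LP: min 9*x1 + 12*x2, 6*x1 + 4*x2 = 21, 0 <= x_i <= 11
Step 1: y^k = 0.0, reduced costs: (9.0, 12.0)
  x^k = (0.0, 0.0), subgradient = b - a^T x = 21.0
  y^{k+1} = 0.0 + 0.25*21.0 = 5.25
Step 2: y^k = 5.25, reduced costs: (-22.5, -9.0)
  x^k = (11.0, 11.0), subgradient = b - a^T x = -89.0
  y^{k+1} = 5.25 + 0.25*-89.0 = -17.0
Dual objective at y_2 = -17.0: reduced costs (111.0, 80.0), box minimizer x = (0.0, 0.0)
g(y_2) = b*y + (c1 - a1*y)*x1 + (c2 - a2*y)*x2 = 21*(-17.0) + 111.0*0.0 + 80.0*0.0 = -357.0 + 0.0 + 0.0 = -357.0


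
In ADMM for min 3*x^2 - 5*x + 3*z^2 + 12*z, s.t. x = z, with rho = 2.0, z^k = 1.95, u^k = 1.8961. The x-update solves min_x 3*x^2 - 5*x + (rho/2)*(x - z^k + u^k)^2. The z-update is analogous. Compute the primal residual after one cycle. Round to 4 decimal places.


ADMM iteration with rho = 2.0, z^k = 1.95, u^k = 1.8961
Step 1: x-update.
Minimize 3*x^2 - 5*x + (2.0/2)*(x - 1.95 + 1.8961)^2
FOC: (2*3 + 2.0)*x = 5 + 2.0*(1.95 - 1.8961)
x^{k+1} = 0.6385
Step 2: z-update.
Minimize 3*z^2 + 12*z + (2.0/2)*(0.6385 - z + 1.8961)^2
FOC: (2*3 + 2.0)*z = -12 + 2.0*(0.6385 + 1.8961)
z^{k+1} = -0.8664
Step 3: u-update.
u^{k+1} = 1.8961 + 0.6385 + 0.8664 = 3.4009
Step 4: Primal residual = |0.6385 + 0.8664| = 1.5048


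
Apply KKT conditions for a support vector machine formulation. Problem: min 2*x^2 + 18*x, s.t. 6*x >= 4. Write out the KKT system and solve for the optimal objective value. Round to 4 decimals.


Step 1: Try lambda = 0 (constraint inactive).
x_unc = -18/(2*2) = -4.5
Check: 6*-4.5 = -27.0 < 4 -- violated!
Step 2: Constraint must be active: 6*x = 4
x* = 4/6 = 2/3 = 0.6667 (rounded; the exact value 2/3 is used below)
lambda = (2*2*(2/3) + 18)/6 = 3.4444
Step 3: Compute optimal value.
f(x*) = 2*(2/3)^2 + 18*(2/3) = 12.8889


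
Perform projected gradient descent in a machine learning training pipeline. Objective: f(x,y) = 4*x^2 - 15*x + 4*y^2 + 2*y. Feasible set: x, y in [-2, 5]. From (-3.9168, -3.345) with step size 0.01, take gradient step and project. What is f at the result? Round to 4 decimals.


Step 1: Compute gradient at (-3.9168, -3.345).
grad_x = 2*4*-3.9168 - 15 = -46.3344
grad_y = 2*4*-3.345 + 2 = -24.76
Step 2: Gradient step.
x_raw = -3.9168 - 0.01*-46.3344 = -3.4535
y_raw = -3.345 - 0.01*-24.76 = -3.0974
Step 3: Project onto [-2, 5].
x_proj = clip(-3.4535) = -2.0
y_proj = clip(-3.0974) = -2.0
Step 4: Evaluate f.
f(-2.0, -2.0) = 58.0


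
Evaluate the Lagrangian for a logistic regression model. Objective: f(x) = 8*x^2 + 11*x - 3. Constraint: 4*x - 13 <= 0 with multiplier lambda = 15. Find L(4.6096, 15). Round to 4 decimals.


Step 1: Evaluate f(x).
f(4.6096) = 8*4.6096^2 + 11*4.6096 - 3 = 217.6929
Step 2: Evaluate g(x).
g(4.6096) = 4*4.6096 - 13 = 5.4384
Step 3: Compute Lagrangian.
L = 217.6929 + 15*5.4384 = 299.2689


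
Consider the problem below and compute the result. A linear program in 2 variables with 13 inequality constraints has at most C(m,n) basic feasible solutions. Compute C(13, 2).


Each vertex corresponds to some choice of n active constraints out of m, so the number of vertices is at most C(m, n) = m! / (n!(m-n)!).
m = 13, n = 2
Numerator: 13 * 12
Denominator: 2! = 2
C(13, 2) = 78


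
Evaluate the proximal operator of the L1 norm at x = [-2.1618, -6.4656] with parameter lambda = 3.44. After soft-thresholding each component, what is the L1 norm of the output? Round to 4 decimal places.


Soft-thresholding with lambda = 3.44:
prox(-2.1618) = sign(-2.1618)*max(|-2.1618| - 3.44, 0) = 0.0
prox(-6.4656) = sign(-6.4656)*max(|-6.4656| - 3.44, 0) = -3.0256
prox(x) = [0.0, -3.0256]
||prox(x)||_1 = 0.0 + 3.0256 = 3.0256


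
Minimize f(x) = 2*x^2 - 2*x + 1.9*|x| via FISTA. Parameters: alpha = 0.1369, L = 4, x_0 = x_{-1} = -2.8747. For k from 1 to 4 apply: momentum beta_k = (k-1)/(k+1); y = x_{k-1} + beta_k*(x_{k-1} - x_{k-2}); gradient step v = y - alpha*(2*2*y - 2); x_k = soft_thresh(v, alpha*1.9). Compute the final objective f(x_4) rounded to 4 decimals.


FISTA on f(x) = 2*x^2 - 2*x + 1.9*|x|
L = 4, alpha = 0.1369
Iteration 1: beta = 0.0, y = -2.8747 + 0.0*(-2.8747 + 2.8747) = -2.8747
  grad(y) = -13.4988, v = y - alpha*grad = -1.0267
  prox(v) = soft_thresh(-1.0267, 0.2601) = -0.7666
Iteration 2: beta = 0.3333, y = -0.7666 + 0.3333*(-0.7666 + 2.8747) = -0.0639
  grad(y) = -2.2556, v = y - alpha*grad = 0.2449
  prox(v) = soft_thresh(0.2449, 0.2601) = 0.0
Iteration 3: beta = 0.5, y = 0.0 + 0.5*(0.0 + 0.7666) = 0.3833
  grad(y) = -0.4668, v = y - alpha*grad = 0.4472
  prox(v) = soft_thresh(0.4472, 0.2601) = 0.1871
Iteration 4: beta = 0.6, y = 0.1871 + 0.6*(0.1871 - 0.0) = 0.2994
  grad(y) = -0.8026, v = y - alpha*grad = 0.4092
  prox(v) = soft_thresh(0.4092, 0.2601) = 0.1491
f(x_4) = 2*0.1491^2 - 2*0.1491 + 1.9*|0.1491| = 0.0296


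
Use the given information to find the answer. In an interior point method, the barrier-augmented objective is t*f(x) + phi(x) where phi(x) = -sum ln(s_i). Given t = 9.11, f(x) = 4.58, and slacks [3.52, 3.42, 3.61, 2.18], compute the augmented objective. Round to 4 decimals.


Step 1: Compute log-barrier.
ln values: [1.2585, 1.2296, 1.2837, 0.7793]
phi = -(1.2585 + 1.2296 + 1.2837 + 0.7793) = -4.5511
Step 2: Compute augmented objective.
t*f(x) = 9.11*4.58 = 41.7238
Total = 41.7238 - 4.5511 = 37.1727


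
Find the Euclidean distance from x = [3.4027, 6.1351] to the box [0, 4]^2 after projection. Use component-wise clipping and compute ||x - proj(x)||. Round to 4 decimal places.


Project each component onto [0, 4].
clip(3.4027) = 3.4027, clip(6.1351) = 4.0
Projection = [3.4027, 4.0]
Squared diffs: [0.0, 4.5587]
Distance = sqrt(4.5587) = 2.1351


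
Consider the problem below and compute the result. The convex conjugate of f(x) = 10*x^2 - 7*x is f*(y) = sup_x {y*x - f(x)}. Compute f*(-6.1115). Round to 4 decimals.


f*(y) = sup_x {y*x - a*x^2 - b*x} = sup_x {(y-b)*x - a*x^2}
FOC: (y - b) - 2a*x = 0 => x* = (y - b)/(2a)
x* = (-6.1115 + 7)/(2*10) = 0.0444
f*(-6.1115) = (y-b)^2/(4a) = (-6.1115 + 7)^2/(4*10)
= 0.7894/40 = 0.0197


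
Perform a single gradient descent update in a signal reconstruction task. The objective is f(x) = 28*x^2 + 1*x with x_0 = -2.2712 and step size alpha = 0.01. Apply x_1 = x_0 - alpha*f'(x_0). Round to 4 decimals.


We compute the gradient at x_0 and apply the update.
f'(x) = 56*x + 1
f'(-2.2712) = 56*-2.2712 + 1 = -126.1872
x_1 = -2.2712 - 0.01*-126.1872 = -1.0093


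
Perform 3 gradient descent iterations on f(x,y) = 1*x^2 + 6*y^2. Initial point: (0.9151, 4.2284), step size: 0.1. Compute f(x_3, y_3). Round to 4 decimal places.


Gradient descent on f(x,y) = 1*x^2 + 6*y^2.
Starting point: (0.9151, 4.2284), alpha = 0.1
Step 1: grad_x = 2*1*0.9151 = 1.8302, grad_y = 2*6*4.2284 = 50.7408
  x_1 = 0.9151 - 0.1*1.8302 = 0.7321
  y_1 = 4.2284 - 0.1*50.7408 = -0.8457
Step 2: grad_x = 2*1*0.7321 = 1.4642, grad_y = 2*6*-0.8457 = -10.1482
  x_2 = 0.7321 - 0.1*1.4642 = 0.5857
  y_2 = -0.8457 - 0.1*-10.1482 = 0.1691
Step 3: grad_x = 2*1*0.5857 = 1.1713, grad_y = 2*6*0.1691 = 2.0296
  x_3 = 0.5857 - 0.1*1.1713 = 0.4685
  y_3 = 0.1691 - 0.1*2.0296 = -0.0338
f(0.4685, -0.0338) = 1*0.4685^2 + 6*(-0.0338)^2 = 0.2264


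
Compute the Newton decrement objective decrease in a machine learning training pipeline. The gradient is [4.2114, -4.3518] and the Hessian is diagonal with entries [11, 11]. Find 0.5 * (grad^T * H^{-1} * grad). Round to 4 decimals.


Step 1: H is diagonal, so H^(-1) * g = [0.3829, -0.3956].
Step 2: g^T H^(-1) g = sum_i g_i^2 / H_ii
  = (4.2114)^2/11 + (-4.3518)^2/11
  = 1.6124 + 1.7217 = 3.334
Step 3: Objective decrease = 0.5 * g^T H^(-1) g = 1.667


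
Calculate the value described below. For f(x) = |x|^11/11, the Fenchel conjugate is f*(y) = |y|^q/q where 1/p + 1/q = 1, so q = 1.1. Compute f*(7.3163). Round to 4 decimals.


The conjugate exponent q satisfies 1/p + 1/q = 1.
p = 11, so q = 11/(11 - 1) = 1.1
|y|^q = 7.3163^1.1 = 8.9273
f*(7.3163) = 8.9273 / 1.1 = 8.1157


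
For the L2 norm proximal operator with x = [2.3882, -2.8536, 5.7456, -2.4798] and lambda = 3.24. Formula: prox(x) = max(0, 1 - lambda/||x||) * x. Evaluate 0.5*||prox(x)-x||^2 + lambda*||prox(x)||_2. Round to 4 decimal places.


Step 1: Compute ||x||.
||x|| = 7.2806
Step 2: Compute scaling factor.
scale = max(0, 1 - 3.24/7.2806) = 0.555
Step 3: prox(x) = [1.3254, -1.5837, 3.1887, -1.3763]
||prox(x)|| = 4.0406
Step 4: Proximal objective.
0.5*||prox-x||^2 = 5.2488
lambda*||prox|| = 13.0915
Total = 18.3405


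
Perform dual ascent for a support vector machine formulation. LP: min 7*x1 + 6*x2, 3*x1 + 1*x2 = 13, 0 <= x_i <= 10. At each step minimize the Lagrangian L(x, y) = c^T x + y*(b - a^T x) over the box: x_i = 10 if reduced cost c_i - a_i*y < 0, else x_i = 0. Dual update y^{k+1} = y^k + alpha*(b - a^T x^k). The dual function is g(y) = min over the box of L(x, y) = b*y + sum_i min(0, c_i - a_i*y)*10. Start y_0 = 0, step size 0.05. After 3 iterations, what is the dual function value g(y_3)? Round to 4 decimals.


Dual ascent for LP: min 7*x1 + 6*x2, 3*x1 + 1*x2 = 13, 0 <= x_i <= 10
Step 1: y^k = 0.0, reduced costs: (7.0, 6.0)
  x^k = (0.0, 0.0), subgradient = b - a^T x = 13.0
  y^{k+1} = 0.0 + 0.05*13.0 = 0.65
Step 2: y^k = 0.65, reduced costs: (5.05, 5.35)
  x^k = (0.0, 0.0), subgradient = b - a^T x = 13.0
  y^{k+1} = 0.65 + 0.05*13.0 = 1.3
Step 3: y^k = 1.3, reduced costs: (3.1, 4.7)
  x^k = (0.0, 0.0), subgradient = b - a^T x = 13.0
  y^{k+1} = 1.3 + 0.05*13.0 = 1.95
Dual objective at y_3 = 1.95: reduced costs (1.15, 4.05), box minimizer x = (0.0, 0.0)
g(y_3) = b*y + (c1 - a1*y)*x1 + (c2 - a2*y)*x2 = 13*1.95 + 1.15*0.0 + 4.05*0.0 = 25.35 + 0.0 + 0.0 = 25.35


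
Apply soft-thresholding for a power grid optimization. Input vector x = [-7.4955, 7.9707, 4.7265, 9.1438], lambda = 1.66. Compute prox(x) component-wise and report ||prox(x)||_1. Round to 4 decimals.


Soft-thresholding with lambda = 1.66:
prox(-7.4955) = sign(-7.4955)*max(|-7.4955| - 1.66, 0) = -5.8355
prox(7.9707) = sign(7.9707)*max(|7.9707| - 1.66, 0) = 6.3107
prox(4.7265) = sign(4.7265)*max(|4.7265| - 1.66, 0) = 3.0665
prox(9.1438) = sign(9.1438)*max(|9.1438| - 1.66, 0) = 7.4838
prox(x) = [-5.8355, 6.3107, 3.0665, 7.4838]
||prox(x)||_1 = 5.8355 + 6.3107 + 3.0665 + 7.4838 = 22.6965


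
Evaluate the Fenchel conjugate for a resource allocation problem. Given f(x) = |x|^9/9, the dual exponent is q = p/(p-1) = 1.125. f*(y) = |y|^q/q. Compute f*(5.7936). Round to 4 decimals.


The conjugate exponent q satisfies 1/p + 1/q = 1.
p = 9, so q = 9/(9 - 1) = 1.125
|y|^q = 5.7936^1.125 = 7.2163
f*(5.7936) = 7.2163 / 1.125 = 6.4145


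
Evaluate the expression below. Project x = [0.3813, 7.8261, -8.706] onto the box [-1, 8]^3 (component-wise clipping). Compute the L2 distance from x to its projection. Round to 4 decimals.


Project each component onto [-1, 8].
clip(0.3813) = 0.3813, clip(7.8261) = 7.8261, clip(-8.706) = -1.0
Projection = [0.3813, 7.8261, -1.0]
Squared diffs: [0.0, 0.0, 59.3824]
Distance = sqrt(59.3824) = 7.706


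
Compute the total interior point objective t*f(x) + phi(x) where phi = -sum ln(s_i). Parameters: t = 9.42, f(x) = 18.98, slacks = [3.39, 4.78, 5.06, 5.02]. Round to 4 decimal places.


Step 1: Compute log-barrier.
ln values: [1.2208, 1.5644, 1.6214, 1.6134]
phi = -(1.2208 + 1.5644 + 1.6214 + 1.6134) = -6.0201
Step 2: Compute augmented objective.
t*f(x) = 9.42*18.98 = 178.7916
Total = 178.7916 - 6.0201 = 172.7715


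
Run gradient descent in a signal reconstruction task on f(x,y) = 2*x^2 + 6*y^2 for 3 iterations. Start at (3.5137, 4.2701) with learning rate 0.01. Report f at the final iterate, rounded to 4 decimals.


Gradient descent on f(x,y) = 2*x^2 + 6*y^2.
Starting point: (3.5137, 4.2701), alpha = 0.01
Step 1: grad_x = 2*2*3.5137 = 14.0548, grad_y = 2*6*4.2701 = 51.2412
  x_1 = 3.5137 - 0.01*14.0548 = 3.3732
  y_1 = 4.2701 - 0.01*51.2412 = 3.7577
Step 2: grad_x = 2*2*3.3732 = 13.4926, grad_y = 2*6*3.7577 = 45.0923
  x_2 = 3.3732 - 0.01*13.4926 = 3.2382
  y_2 = 3.7577 - 0.01*45.0923 = 3.3068
Step 3: grad_x = 2*2*3.2382 = 12.9529, grad_y = 2*6*3.3068 = 39.6812
  x_3 = 3.2382 - 0.01*12.9529 = 3.1087
  y_3 = 3.3068 - 0.01*39.6812 = 2.91
f(3.1087, 2.91) = 2*3.1087^2 + 6*2.91^2 = 70.135


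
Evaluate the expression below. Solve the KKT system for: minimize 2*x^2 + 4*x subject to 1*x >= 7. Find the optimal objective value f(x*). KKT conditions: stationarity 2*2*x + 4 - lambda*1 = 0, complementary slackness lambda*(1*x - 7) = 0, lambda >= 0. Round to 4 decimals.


Step 1: Try lambda = 0 (constraint inactive).
x_unc = -4/(2*2) = -1.0
Check: 1*-1.0 = -1.0 < 7 -- violated!
Step 2: Constraint must be active: 1*x = 7
x* = 7/1 = 7.0
lambda = (2*2*7.0 + 4)/1 = 32.0
Step 3: Compute optimal value.
f(x*) = 2*7.0^2 + 4*7.0 = 126.0


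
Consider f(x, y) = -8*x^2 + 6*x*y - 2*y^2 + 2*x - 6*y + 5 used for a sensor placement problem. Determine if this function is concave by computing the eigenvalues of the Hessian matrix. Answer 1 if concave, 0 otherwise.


The Hessian of f(x,y) = -8*x^2 + 6*x*y - 2*y^2 + 2*x - 6*y + 5 is:
H = [[-16, 6], [6, -4]]
Trace = -16 - 4 = -20
Determinant = -16*-4 - (6)^2 = 28
Discriminant = (-20)^2 - 4*28 = 288.0
Eigenvalues: lambda_1 = -18.4853, lambda_2 = -1.5147
The function is concave.

1


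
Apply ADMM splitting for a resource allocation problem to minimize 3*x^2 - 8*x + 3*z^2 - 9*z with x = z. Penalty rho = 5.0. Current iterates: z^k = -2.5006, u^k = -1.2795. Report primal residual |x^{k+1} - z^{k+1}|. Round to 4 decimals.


ADMM iteration with rho = 5.0, z^k = -2.5006, u^k = -1.2795
Step 1: x-update.
Minimize 3*x^2 - 8*x + (5.0/2)*(x + 2.5006 - 1.2795)^2
FOC: (2*3 + 5.0)*x = 8 + 5.0*(-2.5006 + 1.2795)
x^{k+1} = 0.1722
Step 2: z-update.
Minimize 3*z^2 - 9*z + (5.0/2)*(0.1722 - z - 1.2795)^2
FOC: (2*3 + 5.0)*z = 9 + 5.0*(0.1722 - 1.2795)
z^{k+1} = 0.3149
Step 3: u-update.
u^{k+1} = -1.2795 + 0.1722 - 0.3149 = -1.4221
Step 4: Primal residual = |0.1722 - 0.3149| = 0.1426


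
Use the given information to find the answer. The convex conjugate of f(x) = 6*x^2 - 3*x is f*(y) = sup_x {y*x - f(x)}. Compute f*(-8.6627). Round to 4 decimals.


f*(y) = sup_x {y*x - a*x^2 - b*x} = sup_x {(y-b)*x - a*x^2}
FOC: (y - b) - 2a*x = 0 => x* = (y - b)/(2a)
x* = (-8.6627 + 3)/(2*6) = -0.4719
f*(-8.6627) = (y-b)^2/(4a) = (-8.6627 + 3)^2/(4*6)
= 32.0662/24 = 1.3361


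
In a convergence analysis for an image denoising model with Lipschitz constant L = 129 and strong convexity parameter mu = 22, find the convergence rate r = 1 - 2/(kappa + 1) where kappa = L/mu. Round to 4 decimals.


Step 1: Compute the condition number.
kappa = L/mu = 129/22 = 5.8636
Step 2: Compute the convergence rate.
r = 1 - 2/(kappa + 1) = 1 - 2*mu/(L + mu) = (L - mu)/(L + mu) = 107/151 = 0.7086


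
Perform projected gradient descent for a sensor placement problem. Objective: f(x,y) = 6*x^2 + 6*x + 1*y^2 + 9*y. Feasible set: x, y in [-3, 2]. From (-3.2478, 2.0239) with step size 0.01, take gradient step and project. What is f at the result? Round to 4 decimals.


Step 1: Compute gradient at (-3.2478, 2.0239).
grad_x = 2*6*-3.2478 + 6 = -32.9736
grad_y = 2*1*2.0239 + 9 = 13.0478
Step 2: Gradient step.
x_raw = -3.2478 - 0.01*-32.9736 = -2.9181
y_raw = 2.0239 - 0.01*13.0478 = 1.8934
Step 3: Project onto [-3, 2].
x_proj = clip(-2.9181) = -2.9181
y_proj = clip(1.8934) = 1.8934
Step 4: Evaluate f.
f(-2.9181, 1.8934) = 54.208


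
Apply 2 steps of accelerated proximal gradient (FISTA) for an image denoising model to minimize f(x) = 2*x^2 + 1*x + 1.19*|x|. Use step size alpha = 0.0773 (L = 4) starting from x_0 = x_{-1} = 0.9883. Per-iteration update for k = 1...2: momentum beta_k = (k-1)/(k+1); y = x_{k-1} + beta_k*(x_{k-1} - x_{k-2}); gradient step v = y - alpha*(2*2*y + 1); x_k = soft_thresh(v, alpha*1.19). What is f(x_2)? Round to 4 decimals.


FISTA on f(x) = 2*x^2 + 1*x + 1.19*|x|
L = 4, alpha = 0.0773
Iteration 1: beta = 0.0, y = 0.9883 + 0.0*(0.9883 - 0.9883) = 0.9883
  grad(y) = 4.9532, v = y - alpha*grad = 0.6054
  prox(v) = soft_thresh(0.6054, 0.092) = 0.5134
Iteration 2: beta = 0.3333, y = 0.5134 + 0.3333*(0.5134 - 0.9883) = 0.3551
  grad(y) = 2.4206, v = y - alpha*grad = 0.168
  prox(v) = soft_thresh(0.168, 0.092) = 0.076
f(x_2) = 2*0.076^2 + 1*0.076 + 1.19*|0.076| = 0.1781


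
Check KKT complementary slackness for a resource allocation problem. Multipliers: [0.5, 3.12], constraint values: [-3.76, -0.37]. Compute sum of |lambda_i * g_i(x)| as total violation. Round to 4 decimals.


KKT complementary slackness check:
lambda_1 * g_1 = 0.5 * -3.76 = -1.88
lambda_2 * g_2 = 3.12 * -0.37 = -1.1544
Total violation = 1.88 + 1.1544 = 3.0344


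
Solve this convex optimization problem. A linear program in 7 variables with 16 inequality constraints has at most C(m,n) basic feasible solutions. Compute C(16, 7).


Each vertex corresponds to some choice of n active constraints out of m, so the number of vertices is at most C(m, n) = m! / (n!(m-n)!).
m = 16, n = 7
Numerator: 16 * 15 * 14 * 13 * 12 * 11 * 10
Denominator: 7! = 5040
C(16, 7) = 11440


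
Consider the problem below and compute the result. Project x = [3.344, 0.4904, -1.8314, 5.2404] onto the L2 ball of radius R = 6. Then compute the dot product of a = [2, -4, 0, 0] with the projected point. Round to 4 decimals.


Step 1: Compute ||x|| (intermediates to 6 decimals).
||x|| = sqrt(3.344^2 + 0.4904^2 + (-1.8314)^2 + 5.2404^2) = 6.499127
Step 2: Project.
Since ||x|| > R, scale = R/||x|| = 6/6.499127 = 0.923201, proj(x) = scale * x
proj(x) = [3.087184, 0.452738, -1.69075, 4.837943]
Step 3: Dot product.
a^T * proj(x) = 2*3.087184 - 4*0.452738 + 0*(-1.69075) + 0*4.837943 = 4.3634


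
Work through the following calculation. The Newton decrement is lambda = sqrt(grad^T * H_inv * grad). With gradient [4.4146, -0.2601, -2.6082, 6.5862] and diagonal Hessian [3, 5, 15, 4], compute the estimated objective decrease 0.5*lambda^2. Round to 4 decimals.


Step 1: H is diagonal, so H^(-1) * g = [1.4715, -0.052, -0.1739, 1.6466].
Step 2: g^T H^(-1) g = sum_i g_i^2 / H_ii
  = (4.4146)^2/3 + (-0.2601)^2/5 + (-2.6082)^2/15 + (6.5862)^2/4
  = 6.4962 + 0.0135 + 0.4535 + 10.8445 = 17.8078
Step 3: Objective decrease = 0.5 * g^T H^(-1) g = 8.9039


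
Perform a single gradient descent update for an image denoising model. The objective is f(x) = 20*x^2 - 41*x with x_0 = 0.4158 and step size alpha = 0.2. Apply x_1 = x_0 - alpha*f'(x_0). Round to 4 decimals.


We compute the gradient at x_0 and apply the update.
f'(x) = 40*x - 41
f'(0.4158) = 40*0.4158 - 41 = -24.368
x_1 = 0.4158 - 0.2*-24.368 = 5.2894


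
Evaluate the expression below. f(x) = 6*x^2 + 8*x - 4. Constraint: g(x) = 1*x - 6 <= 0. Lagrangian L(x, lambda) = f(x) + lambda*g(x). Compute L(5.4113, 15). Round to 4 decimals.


Step 1: Evaluate f(x).
f(5.4113) = 6*5.4113^2 + 8*5.4113 - 4 = 214.9834
Step 2: Evaluate g(x).
g(5.4113) = 1*5.4113 - 6 = -0.5887
Step 3: Compute Lagrangian.
L = 214.9834 + 15*-0.5887 = 206.1529


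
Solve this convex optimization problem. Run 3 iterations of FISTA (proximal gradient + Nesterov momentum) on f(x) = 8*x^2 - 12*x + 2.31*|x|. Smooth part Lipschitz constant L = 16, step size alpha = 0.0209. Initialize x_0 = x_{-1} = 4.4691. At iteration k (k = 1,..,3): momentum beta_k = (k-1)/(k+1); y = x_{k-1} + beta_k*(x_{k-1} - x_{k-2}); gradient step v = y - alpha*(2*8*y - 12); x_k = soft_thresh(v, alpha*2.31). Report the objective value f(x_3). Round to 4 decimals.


FISTA on f(x) = 8*x^2 - 12*x + 2.31*|x|
L = 16, alpha = 0.0209
Iteration 1: beta = 0.0, y = 4.4691 + 0.0*(4.4691 - 4.4691) = 4.4691
  grad(y) = 59.5056, v = y - alpha*grad = 3.2254
  prox(v) = soft_thresh(3.2254, 0.0483) = 3.1772
Iteration 2: beta = 0.3333, y = 3.1772 + 0.3333*(3.1772 - 4.4691) = 2.7465
  grad(y) = 31.9441, v = y - alpha*grad = 2.0789
  prox(v) = soft_thresh(2.0789, 0.0483) = 2.0306
Iteration 3: beta = 0.5, y = 2.0306 + 0.5*(2.0306 - 3.1772) = 1.4573
  grad(y) = 11.317, v = y - alpha*grad = 1.2208
  prox(v) = soft_thresh(1.2208, 0.0483) = 1.1725
f(x_3) = 8*1.1725^2 - 12*1.1725 + 2.31*|1.1725| = -0.3634


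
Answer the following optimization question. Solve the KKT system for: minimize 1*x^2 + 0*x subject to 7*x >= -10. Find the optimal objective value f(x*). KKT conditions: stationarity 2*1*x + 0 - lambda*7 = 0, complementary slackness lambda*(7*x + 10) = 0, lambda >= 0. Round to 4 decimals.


Step 1: Try lambda = 0 (constraint inactive).
Stationarity: 2*1*x + 0 = 0
x* = 0/(2*1) = 0.0
Check constraint: 7*0.0 = 0.0 >= -10 -- satisfied.
Step 2: Compute optimal value.
f(x*) = 1*0.0^2 + 0*0.0 = 0.0


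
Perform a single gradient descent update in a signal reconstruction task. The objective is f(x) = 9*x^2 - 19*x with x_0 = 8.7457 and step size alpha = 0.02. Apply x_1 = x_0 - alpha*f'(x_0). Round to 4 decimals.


We compute the gradient at x_0 and apply the update.
f'(x) = 18*x - 19
f'(8.7457) = 18*8.7457 - 19 = 138.4226
x_1 = 8.7457 - 0.02*138.4226 = 5.9772


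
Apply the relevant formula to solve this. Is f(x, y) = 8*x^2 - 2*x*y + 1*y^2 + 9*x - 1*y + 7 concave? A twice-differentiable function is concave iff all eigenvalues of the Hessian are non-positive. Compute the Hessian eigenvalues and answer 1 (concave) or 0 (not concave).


The Hessian of f(x,y) = 8*x^2 - 2*x*y + 1*y^2 + 9*x - 1*y + 7 is:
H = [[16, -2], [-2, 2]]
Trace = 16 + 2 = 18
Determinant = 16*2 - (-2)^2 = 28
Discriminant = (18)^2 - 4*28 = 212.0
Eigenvalues: lambda_1 = 1.7199, lambda_2 = 16.2801
The function is not concave.

0


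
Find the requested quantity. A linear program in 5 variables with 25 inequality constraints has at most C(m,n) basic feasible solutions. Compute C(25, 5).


Each vertex corresponds to some choice of n active constraints out of m, so the number of vertices is at most C(m, n) = m! / (n!(m-n)!).
m = 25, n = 5
Numerator: 25 * 24 * 23 * 22 * 21
Denominator: 5! = 120
C(25, 5) = 53130


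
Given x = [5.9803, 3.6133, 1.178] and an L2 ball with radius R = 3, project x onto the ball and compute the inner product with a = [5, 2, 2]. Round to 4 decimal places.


Step 1: Compute ||x|| (intermediates to 6 decimals).
||x|| = sqrt(5.9803^2 + 3.6133^2 + 1.178^2) = 7.085733
Step 2: Project.
Since ||x|| > R, scale = R/||x|| = 3/7.085733 = 0.423386, proj(x) = scale * x
proj(x) = [2.531975, 1.529821, 0.498749]
Step 3: Dot product.
a^T * proj(x) = 5*2.531975 + 2*1.529821 + 2*0.498749 = 16.717


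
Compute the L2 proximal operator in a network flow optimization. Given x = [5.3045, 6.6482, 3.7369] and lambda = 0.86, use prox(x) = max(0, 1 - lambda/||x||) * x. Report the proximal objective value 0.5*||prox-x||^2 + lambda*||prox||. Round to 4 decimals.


Step 1: Compute ||x||.
||x|| = 9.2898
Step 2: Compute scaling factor.
scale = max(0, 1 - 0.86/9.2898) = 0.9074
Step 3: prox(x) = [4.8134, 6.0327, 3.391]
||prox(x)|| = 8.4298
Step 4: Proximal objective.
0.5*||prox-x||^2 = 0.3698
lambda*||prox|| = 7.2496
Total = 7.6194


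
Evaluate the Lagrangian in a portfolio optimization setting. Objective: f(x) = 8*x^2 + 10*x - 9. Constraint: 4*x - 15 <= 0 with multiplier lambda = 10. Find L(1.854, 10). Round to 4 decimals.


Step 1: Evaluate f(x).
f(1.854) = 8*1.854^2 + 10*1.854 - 9 = 37.0385
Step 2: Evaluate g(x).
g(1.854) = 4*1.854 - 15 = -7.584
Step 3: Compute Lagrangian.
L = 37.0385 + 10*-7.584 = -38.8015


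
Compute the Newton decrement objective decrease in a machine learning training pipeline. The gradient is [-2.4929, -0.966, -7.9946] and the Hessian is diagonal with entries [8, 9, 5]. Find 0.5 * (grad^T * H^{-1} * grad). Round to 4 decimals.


Step 1: H is diagonal, so H^(-1) * g = [-0.3116, -0.1073, -1.5989].
Step 2: g^T H^(-1) g = sum_i g_i^2 / H_ii
  = (-2.4929)^2/8 + (-0.966)^2/9 + (-7.9946)^2/5
  = 0.7768 + 0.1037 + 12.7827 = 13.6632
Step 3: Objective decrease = 0.5 * g^T H^(-1) g = 6.8316


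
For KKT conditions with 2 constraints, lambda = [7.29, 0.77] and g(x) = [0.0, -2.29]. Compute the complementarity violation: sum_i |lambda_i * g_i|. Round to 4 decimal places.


KKT complementary slackness check:
lambda_1 * g_1 = 7.29 * 0.0 = 0.0
lambda_2 * g_2 = 0.77 * -2.29 = -1.7633
Total violation = 0.0 + 1.7633 = 1.7633


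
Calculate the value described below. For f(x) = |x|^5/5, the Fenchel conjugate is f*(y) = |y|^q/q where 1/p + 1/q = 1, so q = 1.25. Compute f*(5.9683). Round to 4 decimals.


The conjugate exponent q satisfies 1/p + 1/q = 1.
p = 5, so q = 5/(5 - 1) = 1.25
|y|^q = 5.9683^1.25 = 9.3285
f*(5.9683) = 9.3285 / 1.25 = 7.4628


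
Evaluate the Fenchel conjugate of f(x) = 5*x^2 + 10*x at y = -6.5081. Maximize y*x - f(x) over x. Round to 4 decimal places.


f*(y) = sup_x {y*x - a*x^2 - b*x} = sup_x {(y-b)*x - a*x^2}
FOC: (y - b) - 2a*x = 0 => x* = (y - b)/(2a)
x* = (-6.5081 - 10)/(2*5) = -1.6508
f*(-6.5081) = (y-b)^2/(4a) = (-6.5081 - 10)^2/(4*5)
= 272.5174/20 = 13.6259


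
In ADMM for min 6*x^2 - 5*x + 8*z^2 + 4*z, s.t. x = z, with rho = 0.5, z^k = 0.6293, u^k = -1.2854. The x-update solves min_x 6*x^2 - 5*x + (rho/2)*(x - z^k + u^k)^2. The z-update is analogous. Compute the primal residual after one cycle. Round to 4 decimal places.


ADMM iteration with rho = 0.5, z^k = 0.6293, u^k = -1.2854
Step 1: x-update.
Minimize 6*x^2 - 5*x + (0.5/2)*(x - 0.6293 - 1.2854)^2
FOC: (2*6 + 0.5)*x = 5 + 0.5*(0.6293 + 1.2854)
x^{k+1} = 0.4766
Step 2: z-update.
Minimize 8*z^2 + 4*z + (0.5/2)*(0.4766 - z - 1.2854)^2
FOC: (2*8 + 0.5)*z = -4 + 0.5*(0.4766 - 1.2854)
z^{k+1} = -0.2669
Step 3: u-update.
u^{k+1} = -1.2854 + 0.4766 + 0.2669 = -0.5419
Step 4: Primal residual = |0.4766 + 0.2669| = 0.7435


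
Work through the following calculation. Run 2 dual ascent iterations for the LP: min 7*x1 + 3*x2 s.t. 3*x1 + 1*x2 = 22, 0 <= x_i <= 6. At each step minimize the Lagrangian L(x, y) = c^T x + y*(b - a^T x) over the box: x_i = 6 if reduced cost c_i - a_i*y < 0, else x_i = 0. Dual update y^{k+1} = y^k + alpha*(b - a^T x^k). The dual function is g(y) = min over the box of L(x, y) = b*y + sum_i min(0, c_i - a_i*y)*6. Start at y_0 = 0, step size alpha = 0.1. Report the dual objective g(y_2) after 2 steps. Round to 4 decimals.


Dual ascent for LP: min 7*x1 + 3*x2, 3*x1 + 1*x2 = 22, 0 <= x_i <= 6
Step 1: y^k = 0.0, reduced costs: (7.0, 3.0)
  x^k = (0.0, 0.0), subgradient = b - a^T x = 22.0
  y^{k+1} = 0.0 + 0.1*22.0 = 2.2
Step 2: y^k = 2.2, reduced costs: (0.4, 0.8)
  x^k = (0.0, 0.0), subgradient = b - a^T x = 22.0
  y^{k+1} = 2.2 + 0.1*22.0 = 4.4
Dual objective at y_2 = 4.4: reduced costs (-6.2, -1.4), box minimizer x = (6.0, 6.0)
g(y_2) = b*y + (c1 - a1*y)*x1 + (c2 - a2*y)*x2 = 22*4.4 + (-6.2)*6.0 + (-1.4)*6.0 = 96.8 - 37.2 - 8.4 = 51.2


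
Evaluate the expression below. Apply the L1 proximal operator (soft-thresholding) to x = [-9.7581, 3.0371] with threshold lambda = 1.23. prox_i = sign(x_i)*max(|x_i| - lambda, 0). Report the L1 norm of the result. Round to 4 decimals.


Soft-thresholding with lambda = 1.23:
prox(-9.7581) = sign(-9.7581)*max(|-9.7581| - 1.23, 0) = -8.5281
prox(3.0371) = sign(3.0371)*max(|3.0371| - 1.23, 0) = 1.8071
prox(x) = [-8.5281, 1.8071]
||prox(x)||_1 = 8.5281 + 1.8071 = 10.3352


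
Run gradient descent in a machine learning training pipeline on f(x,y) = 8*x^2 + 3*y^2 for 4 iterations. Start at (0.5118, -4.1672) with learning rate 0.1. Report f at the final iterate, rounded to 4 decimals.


Gradient descent on f(x,y) = 8*x^2 + 3*y^2.
Starting point: (0.5118, -4.1672), alpha = 0.1
Step 1: grad_x = 2*8*0.5118 = 8.1888, grad_y = 2*3*-4.1672 = -25.0032
  x_1 = 0.5118 - 0.1*8.1888 = -0.3071
  y_1 = -4.1672 - 0.1*-25.0032 = -1.6669
Step 2: grad_x = 2*8*-0.3071 = -4.9133, grad_y = 2*3*-1.6669 = -10.0013
  x_2 = -0.3071 - 0.1*-4.9133 = 0.1842
  y_2 = -1.6669 - 0.1*-10.0013 = -0.6668
Step 3: grad_x = 2*8*0.1842 = 2.948, grad_y = 2*3*-0.6668 = -4.0005
  x_3 = 0.1842 - 0.1*2.948 = -0.1105
  y_3 = -0.6668 - 0.1*-4.0005 = -0.2667
Step 4: grad_x = 2*8*-0.1105 = -1.7688, grad_y = 2*3*-0.2667 = -1.6002
  x_4 = -0.1105 - 0.1*-1.7688 = 0.0663
  y_4 = -0.2667 - 0.1*-1.6002 = -0.1067
f(0.0663, -0.1067) = 8*0.0663^2 + 3*(-0.1067)^2 = 0.0693


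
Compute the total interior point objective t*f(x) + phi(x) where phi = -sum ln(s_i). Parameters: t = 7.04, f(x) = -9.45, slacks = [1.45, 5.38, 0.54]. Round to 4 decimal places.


Step 1: Compute log-barrier.
ln values: [0.3716, 1.6827, -0.6162]
phi = -(0.3716 + 1.6827 - 0.6162) = -1.4381
Step 2: Compute augmented objective.
t*f(x) = 7.04*-9.45 = -66.528
Total = -66.528 - 1.4381 = -67.9661


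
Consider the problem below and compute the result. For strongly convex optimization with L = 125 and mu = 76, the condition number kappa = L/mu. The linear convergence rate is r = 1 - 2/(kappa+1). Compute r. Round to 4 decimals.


Step 1: Compute the condition number.
kappa = L/mu = 125/76 = 1.6447
Step 2: Compute the convergence rate.
r = 1 - 2/(kappa + 1) = 1 - 2*mu/(L + mu) = (L - mu)/(L + mu) = 49/201 = 0.2438


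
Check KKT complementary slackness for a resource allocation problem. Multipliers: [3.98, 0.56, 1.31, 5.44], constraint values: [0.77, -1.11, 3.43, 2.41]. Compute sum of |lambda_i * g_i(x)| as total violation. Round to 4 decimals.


KKT complementary slackness check:
lambda_1 * g_1 = 3.98 * 0.77 = 3.0646
lambda_2 * g_2 = 0.56 * -1.11 = -0.6216
lambda_3 * g_3 = 1.31 * 3.43 = 4.4933
lambda_4 * g_4 = 5.44 * 2.41 = 13.1104
Total violation = 3.0646 + 0.6216 + 4.4933 + 13.1104 = 21.2899


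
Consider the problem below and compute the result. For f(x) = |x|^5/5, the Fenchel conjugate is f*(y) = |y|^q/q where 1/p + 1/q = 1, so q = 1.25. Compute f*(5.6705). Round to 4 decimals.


The conjugate exponent q satisfies 1/p + 1/q = 1.
p = 5, so q = 5/(5 - 1) = 1.25
|y|^q = 5.6705^1.25 = 8.7504
f*(5.6705) = 8.7504 / 1.25 = 7.0003


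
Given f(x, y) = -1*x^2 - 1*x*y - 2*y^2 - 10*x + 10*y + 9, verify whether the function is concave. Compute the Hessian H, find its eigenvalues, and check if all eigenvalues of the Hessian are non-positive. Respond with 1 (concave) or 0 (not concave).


The Hessian of f(x,y) = -1*x^2 - 1*x*y - 2*y^2 - 10*x + 10*y + 9 is:
H = [[-2, -1], [-1, -4]]
Trace = -2 - 4 = -6
Determinant = -2*-4 - (-1)^2 = 7
Discriminant = (-6)^2 - 4*7 = 8.0
Eigenvalues: lambda_1 = -4.4142, lambda_2 = -1.5858
The function is concave.

1


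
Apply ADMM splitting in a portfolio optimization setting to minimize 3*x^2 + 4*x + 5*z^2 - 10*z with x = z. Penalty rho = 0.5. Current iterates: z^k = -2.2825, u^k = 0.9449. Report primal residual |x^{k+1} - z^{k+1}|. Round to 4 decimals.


ADMM iteration with rho = 0.5, z^k = -2.2825, u^k = 0.9449
Step 1: x-update.
Minimize 3*x^2 + 4*x + (0.5/2)*(x + 2.2825 + 0.9449)^2
FOC: (2*3 + 0.5)*x = -4 + 0.5*(-2.2825 - 0.9449)
x^{k+1} = -0.8636
Step 2: z-update.
Minimize 5*z^2 - 10*z + (0.5/2)*(-0.8636 - z + 0.9449)^2
FOC: (2*5 + 0.5)*z = 10 + 0.5*(-0.8636 + 0.9449)
z^{k+1} = 0.9563
Step 3: u-update.
u^{k+1} = 0.9449 - 0.8636 - 0.9563 = -0.875
Step 4: Primal residual = |-0.8636 - 0.9563| = 1.8199


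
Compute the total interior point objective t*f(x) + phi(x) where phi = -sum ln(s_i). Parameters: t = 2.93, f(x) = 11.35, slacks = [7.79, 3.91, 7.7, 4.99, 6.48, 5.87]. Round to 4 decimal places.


Step 1: Compute log-barrier.
ln values: [2.0528, 1.3635, 2.0412, 1.6074, 1.8687, 1.7699]
phi = -(2.0528 + 1.3635 + 2.0412 + 1.6074 + 1.8687 + 1.7699) = -10.7036
Step 2: Compute augmented objective.
t*f(x) = 2.93*11.35 = 33.2555
Total = 33.2555 - 10.7036 = 22.5519


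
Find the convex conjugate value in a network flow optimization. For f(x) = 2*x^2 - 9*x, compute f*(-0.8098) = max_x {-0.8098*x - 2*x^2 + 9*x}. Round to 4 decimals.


f*(y) = sup_x {y*x - a*x^2 - b*x} = sup_x {(y-b)*x - a*x^2}
FOC: (y - b) - 2a*x = 0 => x* = (y - b)/(2a)
x* = (-0.8098 + 9)/(2*2) = 2.0476
f*(-0.8098) = (y-b)^2/(4a) = (-0.8098 + 9)^2/(4*2)
= 67.0794/8 = 8.3849


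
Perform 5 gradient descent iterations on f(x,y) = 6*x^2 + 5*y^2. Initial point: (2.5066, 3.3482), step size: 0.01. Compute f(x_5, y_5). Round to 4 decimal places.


Gradient descent on f(x,y) = 6*x^2 + 5*y^2.
Starting point: (2.5066, 3.3482), alpha = 0.01
Step 1: grad_x = 2*6*2.5066 = 30.0792, grad_y = 2*5*3.3482 = 33.482
  x_1 = 2.5066 - 0.01*30.0792 = 2.2058
  y_1 = 3.3482 - 0.01*33.482 = 3.0134
Step 2: grad_x = 2*6*2.2058 = 26.4697, grad_y = 2*5*3.0134 = 30.1338
  x_2 = 2.2058 - 0.01*26.4697 = 1.9411
  y_2 = 3.0134 - 0.01*30.1338 = 2.712
Step 3: grad_x = 2*6*1.9411 = 23.2933, grad_y = 2*5*2.712 = 27.1204
  x_3 = 1.9411 - 0.01*23.2933 = 1.7082
  y_3 = 2.712 - 0.01*27.1204 = 2.4408
Step 4: grad_x = 2*6*1.7082 = 20.4981, grad_y = 2*5*2.4408 = 24.4084
  x_4 = 1.7082 - 0.01*20.4981 = 1.5032
  y_4 = 2.4408 - 0.01*24.4084 = 2.1968
Step 5: grad_x = 2*6*1.5032 = 18.0384, grad_y = 2*5*2.1968 = 21.9675
  x_5 = 1.5032 - 0.01*18.0384 = 1.3228
  y_5 = 2.1968 - 0.01*21.9675 = 1.9771
f(1.3228, 1.9771) = 6*1.3228^2 + 5*1.9771^2 = 30.0432
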